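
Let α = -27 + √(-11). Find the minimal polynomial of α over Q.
m_α(x) = x^2 + 54x + 740

From α + 27 = √(-11), squaring gives (α + 27)^2 = -11, i.e. α^2 + 54α + 729 = -11, so α^2 + 54α + 740 = 0. The discriminant of x^2 + 54x + 740 is (54)^2 - 4·(740) = 2916 - 2960 = -44, and 4·(-11) is not a perfect square in Q since -11 is squarefree and ≠ 1. Hence x^2 + 54x + 740 is irreducible over Q and is the minimal polynomial of α.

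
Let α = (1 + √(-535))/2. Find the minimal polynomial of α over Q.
m_α(x) = x^2 - x + 134

From 2α - 1 = √(-535), squaring gives (2α - 1)^2 = -535, i.e. 4α^2 - 4α + 1 = -535, so α^2 - α + (1 + 535)/4 = 0. Since -535 ≡ 1 (mod 4), (1 + 535)/4 = 134 ∈ Z. The polynomial x^2 - x + 134 has discriminant 1 - 4·(134) = -535, which is not a perfect square in Q (d = -535 is squarefree and ≠ 1), so x^2 - x + 134 is irreducible over Q. It is the minimal polynomial of α.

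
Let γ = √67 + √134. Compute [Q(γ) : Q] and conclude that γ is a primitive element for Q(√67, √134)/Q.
[Q(γ) : Q] = 4 (equivalently, Q(γ) = Q(√67, √134))

Obviously Q(γ) ⊆ Q(√67, √134), and [Q(√67, √134):Q] = 4 (since 67, 134 are distinct squarefree integers > 1 with 8978 not a perfect square). To show equality we compute the minimal polynomial of γ. From γ = √67 + √134: γ^2 = 67 + 2√(8978) + 134 = 201 + 2√(8978), so γ^2 - 201 = 2√(8978); squaring, (γ^2 - 201)^2 = 4·8978, i.e. γ^4 - 402γ^2 + 40401 - 35912 = 0, i.e. γ^4 - 402γ^2 + 4489 = 0. So γ is a root of x^4 - 402x^2 + 4489. This polynomial is irreducible over Q: it has no rational root (each ±√67 ± √134 is irrational), and any factorization into two quadratics over Q would force √(8978) ∈ Q (pairing opposite roots) or √67, √134 ∈ Q (other pairings), all impossible. Hence [Q(γ):Q] = 4 = [Q(√67, √134):Q], so Q(γ) = Q(√67, √134).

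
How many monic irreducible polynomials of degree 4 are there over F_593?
There are 30914166888 monic irreducible polynomials of degree 4 over F_593

Each element of F_{593^4} that lies in no proper subfield is a root of exactly one monic irreducible of degree 4 over F_593, and each such polynomial has 4 distinct roots in F_{593^4}. By Möbius inversion the count is N_593(4) = (1/4) Σ_{d|4} μ(4/d) · 593^d = (1/4)(μ(4)·593^1 + μ(2)·593^2 + μ(1)·593^4) = 123656667552/4 = 30914166888.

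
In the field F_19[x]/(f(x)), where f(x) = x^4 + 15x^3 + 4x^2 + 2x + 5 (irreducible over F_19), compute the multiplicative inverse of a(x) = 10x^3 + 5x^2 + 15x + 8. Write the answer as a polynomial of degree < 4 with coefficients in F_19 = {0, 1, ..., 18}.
a(x)^(-1) ≡ 11x^3 + 6x^2 + 16x + 14 (mod f(x))

Since f is irreducible over F_19, F_19[x]/(f) is a field and a(x) ≠ 0 has an inverse. Apply the extended Euclidean algorithm to f(x) and a(x) in F_19[x]: f(x) = (2x + 10)·a(x) + (7x + 1);  a(x) = (15x^2 + 4x + 7)·(7x + 1) + (1). The last nonzero remainder is the constant 1 = gcd(f, a) in F_19. Back-substituting through the division chain expresses 1 = s(x)·a(x) + t(x)·f(x) with s(x) ≡ 11x^3 + 6x^2 + 16x + 14 (mod f), so a(x)^(-1) ≡ s(x) = 11x^3 + 6x^2 + 16x + 14 (mod f). Check: (10x^3 + 5x^2 + 15x + 8)·(11x^3 + 6x^2 + 16x + 14) = 15x^6 + x^5 + 13x^4 + 18x^3 + 16x^2 + 15x + 17 ≡ 1 (mod x^4 + 15x^3 + 4x^2 + 2x + 5).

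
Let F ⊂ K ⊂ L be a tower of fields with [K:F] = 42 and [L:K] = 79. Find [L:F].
[L:F] = 3318

The tower law says that for any tower of field extensions F ⊂ K ⊂ L with finite degrees, [L:F] = [L:K] · [K:F]. Here this gives [L:F] = 79 · 42 = 3318.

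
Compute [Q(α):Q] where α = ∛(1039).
[Q(α):Q] = 3

The minimal polynomial of α is x^3 - 1039, irreducible over Q since 1039 is not a perfect cube (so x^3 - 1039 has no rational root). Hence [Q(α):Q] = deg(m_α) = 3.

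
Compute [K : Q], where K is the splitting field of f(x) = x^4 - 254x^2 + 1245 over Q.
[K : Q] = 4

Solving the quadratic in x^2: x^2 = (254 ± √(254^2 - 4·1245))/2 = (254 ± √59536)/2 = (254 ± 244)/2, giving x^2 = 5 or x^2 = 249. So f(x) = (x^2 - 5)(x^2 - 249) and the roots of f are ±√5, ±√249. Hence the splitting field is K = Q(√5, √249). Since 5 and 249 are distinct squarefree integers > 1, their product 1245 is not a perfect square, so √249 ∉ Q(√5). By the tower law [K:Q] = [Q(√5,√249):Q(√5)] · [Q(√5):Q] = 2 · 2 = 4.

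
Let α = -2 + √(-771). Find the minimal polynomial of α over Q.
m_α(x) = x^2 + 4x + 775

From α + 2 = √(-771), squaring gives (α + 2)^2 = -771, i.e. α^2 + 4α + 4 = -771, so α^2 + 4α + 775 = 0. The discriminant of x^2 + 4x + 775 is (4)^2 - 4·(775) = 16 - 3100 = -3084, and 4·(-771) is not a perfect square in Q since -771 is squarefree and ≠ 1. Hence x^2 + 4x + 775 is irreducible over Q and is the minimal polynomial of α.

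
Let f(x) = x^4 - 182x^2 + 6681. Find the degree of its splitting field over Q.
[K : Q] = 4

Solving the quadratic in x^2: x^2 = (182 ± √(182^2 - 4·6681))/2 = (182 ± √6400)/2 = (182 ± 80)/2, giving x^2 = 131 or x^2 = 51. So f(x) = (x^2 - 131)(x^2 - 51) and the roots of f are ±√131, ±√51. Hence the splitting field is K = Q(√131, √51). Since 131 and 51 are distinct squarefree integers > 1, their product 6681 is not a perfect square, so √51 ∉ Q(√131). By the tower law [K:Q] = [Q(√131,√51):Q(√131)] · [Q(√131):Q] = 2 · 2 = 4.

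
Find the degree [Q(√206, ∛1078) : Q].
[Q(√206, ∛1078) : Q] = 6

Let L = Q(√206, ∛1078). Since Q(√206) ⊂ L and [Q(√206):Q] = 2, the tower law gives 2 | [L:Q]. Likewise Q(∛1078) ⊂ L with [Q(∛1078):Q] = 3 (because 1078 is not a perfect cube), so 3 | [L:Q]. As gcd(2,3) = 1, [L:Q] is divisible by 6. Conversely L is generated over Q by √206 and ∛1078, so [L:Q] ≤ 2·3 = 6. Therefore [Q(√206, ∛1078) : Q] = 6.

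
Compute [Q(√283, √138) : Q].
[Q(√283, √138) : Q] = 4

[Q(√283):Q] = 2 (min poly x^2 - 283, irreducible since 283 is squarefree > 1). For the top step, suppose √138 ∈ Q(√283), say √138 = c + d√283 with c, d ∈ Q. Squaring: 138 = c^2 + 283d^2 + 2cd√283. Since √283 ∉ Q this forces 2cd = 0. If d = 0 then √138 = c ∈ Q, contradicting 138 squarefree > 1. If c = 0 then 138 = 283d^2, so 283·138 = (283d)^2 is a perfect square in Q — but 283·138 = 39054 is not a perfect square (since 283 and 138 are distinct squarefree integers). Contradiction. Hence √138 ∉ Q(√283), so x^2 - 138 stays irreducible over Q(√283) and [Q(√283, √138) : Q(√283)] = 2. By the tower law, [Q(√283, √138) : Q] = 2 · 2 = 4.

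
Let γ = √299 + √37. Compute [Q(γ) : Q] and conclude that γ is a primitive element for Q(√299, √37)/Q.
[Q(γ) : Q] = 4 (equivalently, Q(γ) = Q(√299, √37))

Obviously Q(γ) ⊆ Q(√299, √37), and [Q(√299, √37):Q] = 4 (since 299, 37 are distinct squarefree integers > 1 with 11063 not a perfect square). To show equality we compute the minimal polynomial of γ. From γ = √299 + √37: γ^2 = 299 + 2√(11063) + 37 = 336 + 2√(11063), so γ^2 - 336 = 2√(11063); squaring, (γ^2 - 336)^2 = 4·11063, i.e. γ^4 - 672γ^2 + 112896 - 44252 = 0, i.e. γ^4 - 672γ^2 + 68644 = 0. So γ is a root of x^4 - 672x^2 + 68644. This polynomial is irreducible over Q: it has no rational root (each ±√299 ± √37 is irrational), and any factorization into two quadratics over Q would force √(11063) ∈ Q (pairing opposite roots) or √299, √37 ∈ Q (other pairings), all impossible. Hence [Q(γ):Q] = 4 = [Q(√299, √37):Q], so Q(γ) = Q(√299, √37).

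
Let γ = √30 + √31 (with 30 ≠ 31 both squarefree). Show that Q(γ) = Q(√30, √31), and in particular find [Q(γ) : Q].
[Q(γ) : Q] = 4 (equivalently, Q(γ) = Q(√30, √31))

Obviously Q(γ) ⊆ Q(√30, √31), and [Q(√30, √31):Q] = 4 (since 30, 31 are distinct squarefree integers > 1 with 930 not a perfect square). To show equality we compute the minimal polynomial of γ. From γ = √30 + √31: γ^2 = 30 + 2√(930) + 31 = 61 + 2√(930), so γ^2 - 61 = 2√(930); squaring, (γ^2 - 61)^2 = 4·930, i.e. γ^4 - 122γ^2 + 3721 - 3720 = 0, i.e. γ^4 - 122γ^2 + 1 = 0. So γ is a root of x^4 - 122x^2 + 1. This polynomial is irreducible over Q: it has no rational root (each ±√30 ± √31 is irrational), and any factorization into two quadratics over Q would force √(930) ∈ Q (pairing opposite roots) or √30, √31 ∈ Q (other pairings), all impossible. Hence [Q(γ):Q] = 4 = [Q(√30, √31):Q], so Q(γ) = Q(√30, √31).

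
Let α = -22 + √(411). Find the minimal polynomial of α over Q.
m_α(x) = x^2 + 44x + 73

From α + 22 = √(411), squaring gives (α + 22)^2 = 411, i.e. α^2 + 44α + 484 = 411, so α^2 + 44α + 73 = 0. The discriminant of x^2 + 44x + 73 is (44)^2 - 4·(73) = 1936 - 292 = 1644, and 4·(411) is not a perfect square in Q since 411 is squarefree and ≠ 1. Hence x^2 + 44x + 73 is irreducible over Q and is the minimal polynomial of α.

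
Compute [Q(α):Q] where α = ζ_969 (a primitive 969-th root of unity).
[Q(α):Q] = 576

The minimal polynomial of ζ_969 over Q is the 969-th cyclotomic polynomial Φ_969(x), which is irreducible over Q and has degree φ(969) = 576. Hence [Q(α):Q] = φ(969) = 576.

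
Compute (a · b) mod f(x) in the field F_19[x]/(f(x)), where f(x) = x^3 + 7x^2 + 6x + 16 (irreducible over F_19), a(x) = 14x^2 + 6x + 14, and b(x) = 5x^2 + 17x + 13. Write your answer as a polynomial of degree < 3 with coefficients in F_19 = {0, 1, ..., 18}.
a · b ≡ 6x^2 + 15x + 10 (mod f(x))

Multiply in F_19[x]: a(x)·b(x) = (14x^2 + 6x + 14)·(5x^2 + 17x + 13) = 13x^4 + 2x^3 + 12x^2 + 12x + 11. This has degree ≥ 3, so divide by f(x) over F_19: 13x^4 + 2x^3 + 12x^2 + 12x + 11 = (13x + 6)·(x^3 + 7x^2 + 6x + 16) + (6x^2 + 15x + 10). Hence a·b ≡ 6x^2 + 15x + 10 (mod f). (F_19[x]/(f) is a field with 19^3 = 6859 elements since f is irreducible of degree 3.)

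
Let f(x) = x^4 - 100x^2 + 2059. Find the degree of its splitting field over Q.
[K : Q] = 4

Solving the quadratic in x^2: x^2 = (100 ± √(100^2 - 4·2059))/2 = (100 ± √1764)/2 = (100 ± 42)/2, giving x^2 = 29 or x^2 = 71. So f(x) = (x^2 - 29)(x^2 - 71) and the roots of f are ±√29, ±√71. Hence the splitting field is K = Q(√29, √71). Since 29 and 71 are distinct squarefree integers > 1, their product 2059 is not a perfect square, so √71 ∉ Q(√29). By the tower law [K:Q] = [Q(√29,√71):Q(√29)] · [Q(√29):Q] = 2 · 2 = 4.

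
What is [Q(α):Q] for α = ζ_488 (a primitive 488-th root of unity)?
[Q(α):Q] = 240

The minimal polynomial of ζ_488 over Q is the 488-th cyclotomic polynomial Φ_488(x), which is irreducible over Q and has degree φ(488) = 240. Hence [Q(α):Q] = φ(488) = 240.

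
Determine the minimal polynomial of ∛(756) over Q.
m_α(x) = x^3 - 756

α satisfies α^3 = 756, so x^3 - 756 annihilates α. By the rational root test, a rational root p/q (in lowest terms) of x^3 - 756 would satisfy p^3 = 756 q^3, forcing q = 1 and p^3 = 756; but 756 is not a perfect cube, contradiction. A monic cubic over Q with no rational root is irreducible (any nontrivial factorization would include a linear factor). Hence x^3 - 756 is the minimal polynomial of α, and in particular [Q(α):Q] = 3.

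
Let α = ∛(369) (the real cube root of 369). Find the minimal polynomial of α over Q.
m_α(x) = x^3 - 369

α satisfies α^3 = 369, so x^3 - 369 annihilates α. By the rational root test, a rational root p/q (in lowest terms) of x^3 - 369 would satisfy p^3 = 369 q^3, forcing q = 1 and p^3 = 369; but 369 is not a perfect cube, contradiction. A monic cubic over Q with no rational root is irreducible (any nontrivial factorization would include a linear factor). Hence x^3 - 369 is the minimal polynomial of α, and in particular [Q(α):Q] = 3.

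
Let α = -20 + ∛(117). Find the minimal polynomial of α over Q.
m_α(x) = x^3 + 60x^2 + 1200x + 7883

Set β = α + 20 = ∛(117), so β^3 = 117. Then (α + 20)^3 - 117 = 0, i.e. α is a root of g(x) = (x + 20)^3 - 117 = x^3 + 60x^2 + 1200x + 7883. Since g(x) = h(x + 20) where h(x) = x^3 - 117, and h is irreducible over Q (because 117 is not a perfect cube, so h has no rational root, and a monic cubic with no rational root is irreducible), g is also irreducible (irreducibility is preserved under the substitution x → x + 20). Hence m_α(x) = x^3 + 60x^2 + 1200x + 7883.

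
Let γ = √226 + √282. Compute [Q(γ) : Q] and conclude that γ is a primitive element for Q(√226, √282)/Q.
[Q(γ) : Q] = 4 (equivalently, Q(γ) = Q(√226, √282))

Obviously Q(γ) ⊆ Q(√226, √282), and [Q(√226, √282):Q] = 4 (since 226, 282 are distinct squarefree integers > 1 with 63732 not a perfect square). To show equality we compute the minimal polynomial of γ. From γ = √226 + √282: γ^2 = 226 + 2√(63732) + 282 = 508 + 2√(63732), so γ^2 - 508 = 2√(63732); squaring, (γ^2 - 508)^2 = 4·63732, i.e. γ^4 - 1016γ^2 + 258064 - 254928 = 0, i.e. γ^4 - 1016γ^2 + 3136 = 0. So γ is a root of x^4 - 1016x^2 + 3136. This polynomial is irreducible over Q: it has no rational root (each ±√226 ± √282 is irrational), and any factorization into two quadratics over Q would force √(63732) ∈ Q (pairing opposite roots) or √226, √282 ∈ Q (other pairings), all impossible. Hence [Q(γ):Q] = 4 = [Q(√226, √282):Q], so Q(γ) = Q(√226, √282).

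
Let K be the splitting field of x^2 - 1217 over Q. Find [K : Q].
[K : Q] = 2

f(x) = x^2 - 1217 factors as (x - √1217)(x + √1217). The splitting field is K = Q(√1217). Since 1217 is squarefree and > 1, it is not a perfect square, so x^2 - 1217 is irreducible over Q and [Q(√1217) : Q] = 2. Hence [K : Q] = 2.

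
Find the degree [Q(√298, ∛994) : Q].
[Q(√298, ∛994) : Q] = 6

Let L = Q(√298, ∛994). Since Q(√298) ⊂ L and [Q(√298):Q] = 2, the tower law gives 2 | [L:Q]. Likewise Q(∛994) ⊂ L with [Q(∛994):Q] = 3 (because 994 is not a perfect cube), so 3 | [L:Q]. As gcd(2,3) = 1, [L:Q] is divisible by 6. Conversely L is generated over Q by √298 and ∛994, so [L:Q] ≤ 2·3 = 6. Therefore [Q(√298, ∛994) : Q] = 6.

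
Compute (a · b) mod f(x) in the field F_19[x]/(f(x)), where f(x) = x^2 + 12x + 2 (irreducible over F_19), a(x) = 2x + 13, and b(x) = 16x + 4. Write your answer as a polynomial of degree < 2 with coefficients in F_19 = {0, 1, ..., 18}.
a · b ≡ 3x + 7 (mod f(x))

Multiply in F_19[x]: a(x)·b(x) = (2x + 13)·(16x + 4) = 13x^2 + 7x + 14. This has degree ≥ 2, so divide by f(x) over F_19: 13x^2 + 7x + 14 = (13)·(x^2 + 12x + 2) + (3x + 7). Hence a·b ≡ 3x + 7 (mod f). (F_19[x]/(f) is a field with 19^2 = 361 elements since f is irreducible of degree 2.)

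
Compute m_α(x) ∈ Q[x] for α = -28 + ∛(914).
m_α(x) = x^3 + 84x^2 + 2352x + 21038

Set β = α + 28 = ∛(914), so β^3 = 914. Then (α + 28)^3 - 914 = 0, i.e. α is a root of g(x) = (x + 28)^3 - 914 = x^3 + 84x^2 + 2352x + 21038. Since g(x) = h(x + 28) where h(x) = x^3 - 914, and h is irreducible over Q (because 914 is not a perfect cube, so h has no rational root, and a monic cubic with no rational root is irreducible), g is also irreducible (irreducibility is preserved under the substitution x → x + 28). Hence m_α(x) = x^3 + 84x^2 + 2352x + 21038.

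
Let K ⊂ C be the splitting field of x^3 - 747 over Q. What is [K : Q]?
[K : Q] = 6

The roots of x^3 - 747 are ∛747, ω∛747, ω^2∛747 where ω = e^(2πi/3) is a primitive cube root of unity, so K = Q(∛747, ω). Now [Q(∛747):Q] = 3 (since 747 is not a perfect cube, x^3 - 747 is irreducible) and [Q(ω):Q] = 2. Both 2 and 3 divide [K:Q], and [K:Q] ≤ 3·2 = 6, so [K:Q] = 6. (Equivalently: Q(∛747) ⊂ R but ω ∉ R, so [K : Q(∛747)] = 2.)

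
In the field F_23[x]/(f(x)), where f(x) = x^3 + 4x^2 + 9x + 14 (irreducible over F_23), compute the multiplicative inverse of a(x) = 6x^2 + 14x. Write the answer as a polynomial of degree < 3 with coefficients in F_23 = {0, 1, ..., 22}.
a(x)^(-1) ≡ 3x + 5 (mod f(x))

Since f is irreducible over F_23, F_23[x]/(f) is a field and a(x) ≠ 0 has an inverse. Apply the extended Euclidean algorithm to f(x) and a(x) in F_23[x]: f(x) = (4x + 22)·a(x) + (14). The last nonzero remainder is the constant 14 = gcd(f, a) in F_23. Back-substituting through the division chain expresses 14 = s(x)·a(x) + t(x)·f(x) with s(x) ≡ 19x + 1 (mod f), so (19x + 1)·a(x) ≡ 14 (mod f). Multiplying by 14^(-1) ≡ 5 in F_23 gives a(x)^(-1) ≡ 5·(19x + 1) ≡ 3x + 5 (mod f). Check: (6x^2 + 14x)·(3x + 5) = 18x^3 + 3x^2 + x ≡ 1 (mod x^3 + 4x^2 + 9x + 14).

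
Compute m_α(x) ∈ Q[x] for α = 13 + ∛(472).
m_α(x) = x^3 - 39x^2 + 507x - 2669

Set β = α - 13 = ∛(472), so β^3 = 472. Then (α - 13)^3 - 472 = 0, i.e. α is a root of g(x) = (x - 13)^3 - 472 = x^3 - 39x^2 + 507x - 2669. Since g(x) = h(x - 13) where h(x) = x^3 - 472, and h is irreducible over Q (because 472 is not a perfect cube, so h has no rational root, and a monic cubic with no rational root is irreducible), g is also irreducible (irreducibility is preserved under the substitution x → x - 13). Hence m_α(x) = x^3 - 39x^2 + 507x - 2669.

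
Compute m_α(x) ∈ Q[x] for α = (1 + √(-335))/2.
m_α(x) = x^2 - x + 84

From 2α - 1 = √(-335), squaring gives (2α - 1)^2 = -335, i.e. 4α^2 - 4α + 1 = -335, so α^2 - α + (1 + 335)/4 = 0. Since -335 ≡ 1 (mod 4), (1 + 335)/4 = 84 ∈ Z. The polynomial x^2 - x + 84 has discriminant 1 - 4·(84) = -335, which is not a perfect square in Q (d = -335 is squarefree and ≠ 1), so x^2 - x + 84 is irreducible over Q. It is the minimal polynomial of α.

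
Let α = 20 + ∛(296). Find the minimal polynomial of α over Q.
m_α(x) = x^3 - 60x^2 + 1200x - 8296

Set β = α - 20 = ∛(296), so β^3 = 296. Then (α - 20)^3 - 296 = 0, i.e. α is a root of g(x) = (x - 20)^3 - 296 = x^3 - 60x^2 + 1200x - 8296. Since g(x) = h(x - 20) where h(x) = x^3 - 296, and h is irreducible over Q (because 296 is not a perfect cube, so h has no rational root, and a monic cubic with no rational root is irreducible), g is also irreducible (irreducibility is preserved under the substitution x → x - 20). Hence m_α(x) = x^3 - 60x^2 + 1200x - 8296.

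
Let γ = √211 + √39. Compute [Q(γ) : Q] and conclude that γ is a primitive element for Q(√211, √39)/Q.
[Q(γ) : Q] = 4 (equivalently, Q(γ) = Q(√211, √39))

Obviously Q(γ) ⊆ Q(√211, √39), and [Q(√211, √39):Q] = 4 (since 211, 39 are distinct squarefree integers > 1 with 8229 not a perfect square). To show equality we compute the minimal polynomial of γ. From γ = √211 + √39: γ^2 = 211 + 2√(8229) + 39 = 250 + 2√(8229), so γ^2 - 250 = 2√(8229); squaring, (γ^2 - 250)^2 = 4·8229, i.e. γ^4 - 500γ^2 + 62500 - 32916 = 0, i.e. γ^4 - 500γ^2 + 29584 = 0. So γ is a root of x^4 - 500x^2 + 29584. This polynomial is irreducible over Q: it has no rational root (each ±√211 ± √39 is irrational), and any factorization into two quadratics over Q would force √(8229) ∈ Q (pairing opposite roots) or √211, √39 ∈ Q (other pairings), all impossible. Hence [Q(γ):Q] = 4 = [Q(√211, √39):Q], so Q(γ) = Q(√211, √39).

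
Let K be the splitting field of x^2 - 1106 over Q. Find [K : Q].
[K : Q] = 2

f(x) = x^2 - 1106 factors as (x - √1106)(x + √1106). The splitting field is K = Q(√1106). Since 1106 is squarefree and > 1, it is not a perfect square, so x^2 - 1106 is irreducible over Q and [Q(√1106) : Q] = 2. Hence [K : Q] = 2.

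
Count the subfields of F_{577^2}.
F_{577^2} has 2 subfields

The subfields of F_{p^n} are exactly the fields F_{p^d} for d | n (each is the fixed field of the unique index-d subgroup of Gal(F_{p^n}/F_p) ≅ Z/nZ). The divisors of n = 2 are {1, 2}, giving 2 subfields: F_{577^1}, F_{577^2}.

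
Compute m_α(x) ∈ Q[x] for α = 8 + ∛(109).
m_α(x) = x^3 - 24x^2 + 192x - 621

Set β = α - 8 = ∛(109), so β^3 = 109. Then (α - 8)^3 - 109 = 0, i.e. α is a root of g(x) = (x - 8)^3 - 109 = x^3 - 24x^2 + 192x - 621. Since g(x) = h(x - 8) where h(x) = x^3 - 109, and h is irreducible over Q (because 109 is not a perfect cube, so h has no rational root, and a monic cubic with no rational root is irreducible), g is also irreducible (irreducibility is preserved under the substitution x → x - 8). Hence m_α(x) = x^3 - 24x^2 + 192x - 621.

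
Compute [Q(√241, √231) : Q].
[Q(√241, √231) : Q] = 4

[Q(√241):Q] = 2 (min poly x^2 - 241, irreducible since 241 is squarefree > 1). For the top step, suppose √231 ∈ Q(√241), say √231 = c + d√241 with c, d ∈ Q. Squaring: 231 = c^2 + 241d^2 + 2cd√241. Since √241 ∉ Q this forces 2cd = 0. If d = 0 then √231 = c ∈ Q, contradicting 231 squarefree > 1. If c = 0 then 231 = 241d^2, so 241·231 = (241d)^2 is a perfect square in Q — but 241·231 = 55671 is not a perfect square (since 241 and 231 are distinct squarefree integers). Contradiction. Hence √231 ∉ Q(√241), so x^2 - 231 stays irreducible over Q(√241) and [Q(√241, √231) : Q(√241)] = 2. By the tower law, [Q(√241, √231) : Q] = 2 · 2 = 4.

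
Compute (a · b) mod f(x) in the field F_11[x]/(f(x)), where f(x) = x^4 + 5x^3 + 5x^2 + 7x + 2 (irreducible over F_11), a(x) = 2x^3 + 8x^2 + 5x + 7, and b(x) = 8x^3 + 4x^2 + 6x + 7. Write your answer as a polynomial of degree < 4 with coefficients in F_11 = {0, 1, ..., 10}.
a · b ≡ 6x^2 + 5x + 5 (mod f(x))

Multiply in F_11[x]: a(x)·b(x) = (2x^3 + 8x^2 + 5x + 7)·(8x^3 + 4x^2 + 6x + 7) = 5x^6 + 6x^5 + 7x^4 + 6x^3 + 4x^2 + 5. This has degree ≥ 4, so divide by f(x) over F_11: 5x^6 + 6x^5 + 7x^4 + 6x^3 + 4x^2 + 5 = (5x^2 + 3x)·(x^4 + 5x^3 + 5x^2 + 7x + 2) + (6x^2 + 5x + 5). Hence a·b ≡ 6x^2 + 5x + 5 (mod f). (F_11[x]/(f) is a field with 11^4 = 14641 elements since f is irreducible of degree 4.)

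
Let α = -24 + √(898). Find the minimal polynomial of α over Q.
m_α(x) = x^2 + 48x - 322

From α + 24 = √(898), squaring gives (α + 24)^2 = 898, i.e. α^2 + 48α + 576 = 898, so α^2 + 48α - 322 = 0. The discriminant of x^2 + 48x - 322 is (48)^2 - 4·(-322) = 2304 + 1288 = 3592, and 4·(898) is not a perfect square in Q since 898 is squarefree and ≠ 1. Hence x^2 + 48x - 322 is irreducible over Q and is the minimal polynomial of α.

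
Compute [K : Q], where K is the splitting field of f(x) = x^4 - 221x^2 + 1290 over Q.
[K : Q] = 4

Solving the quadratic in x^2: x^2 = (221 ± √(221^2 - 4·1290))/2 = (221 ± √43681)/2 = (221 ± 209)/2, giving x^2 = 215 or x^2 = 6. So f(x) = (x^2 - 215)(x^2 - 6) and the roots of f are ±√215, ±√6. Hence the splitting field is K = Q(√215, √6). Since 215 and 6 are distinct squarefree integers > 1, their product 1290 is not a perfect square, so √6 ∉ Q(√215). By the tower law [K:Q] = [Q(√215,√6):Q(√215)] · [Q(√215):Q] = 2 · 2 = 4.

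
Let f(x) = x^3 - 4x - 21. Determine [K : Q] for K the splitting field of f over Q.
[K : Q] = 6

By the rational root test, any rational root of the monic integer polynomial f(x) = x^3 - 4x - 21 must be an integer dividing the constant term -21, i.e. one of ±{1, 3, 7, 21}. Evaluating: f(1) = -24, f(-1) = -18, f(3) = -6, f(-3) = -36, f(7) = 294, f(-7) = -336, f(21) = 9156, f(-21) = -9198; none is 0, so f has no rational root and is therefore irreducible over Q (a cubic with no linear factor over a field is irreducible). For an irreducible cubic, the Galois group is A_3 or S_3 according as the discriminant disc(f) = -4a^3 - 27b^2 = -4·(-4)^3 - 27·(-21)^2 = -11651 is or is not a square in Q. Here disc(f) = -11651 is not a perfect square in Q, so the Galois group of f over Q is not contained in A_3 and must be all of S_3. The splitting field has degree |S_3| = 6 over Q, so [K : Q] = 6.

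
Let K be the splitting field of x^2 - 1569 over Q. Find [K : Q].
[K : Q] = 2

f(x) = x^2 - 1569 factors as (x - √1569)(x + √1569). The splitting field is K = Q(√1569). Since 1569 is squarefree and > 1, it is not a perfect square, so x^2 - 1569 is irreducible over Q and [Q(√1569) : Q] = 2. Hence [K : Q] = 2.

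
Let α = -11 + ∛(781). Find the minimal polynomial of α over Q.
m_α(x) = x^3 + 33x^2 + 363x + 550

Set β = α + 11 = ∛(781), so β^3 = 781. Then (α + 11)^3 - 781 = 0, i.e. α is a root of g(x) = (x + 11)^3 - 781 = x^3 + 33x^2 + 363x + 550. Since g(x) = h(x + 11) where h(x) = x^3 - 781, and h is irreducible over Q (because 781 is not a perfect cube, so h has no rational root, and a monic cubic with no rational root is irreducible), g is also irreducible (irreducibility is preserved under the substitution x → x + 11). Hence m_α(x) = x^3 + 33x^2 + 363x + 550.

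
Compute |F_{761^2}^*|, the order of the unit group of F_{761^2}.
|F_{761^2}^*| = 579120

F_{761^2} has 761^2 = 579121 elements; its multiplicative group consists of all nonzero elements, so |F_{761^2}^*| = 579121 - 1 = 579120. (It is cyclic since any finite subgroup of the multiplicative group of a field is cyclic.)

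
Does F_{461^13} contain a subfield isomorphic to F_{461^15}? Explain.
No: F_{461^15} is not a subfield of F_{461^13}

F_{p^m} embeds in F_{p^n} iff m | n. Here 15 ∤ 13 (since 13 = 0·15 + 13 with remainder 13 ≠ 0), so F_{461^15} is not a subfield of F_{461^13}. Equivalently: if it were, the tower law would give 15 = [F_{461^15}:F_461] dividing [F_{461^13}:F_461] = 13, contradiction.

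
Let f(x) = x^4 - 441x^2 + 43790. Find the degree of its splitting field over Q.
[K : Q] = 4

Solving the quadratic in x^2: x^2 = (441 ± √(441^2 - 4·43790))/2 = (441 ± √19321)/2 = (441 ± 139)/2, giving x^2 = 151 or x^2 = 290. So f(x) = (x^2 - 151)(x^2 - 290) and the roots of f are ±√151, ±√290. Hence the splitting field is K = Q(√151, √290). Since 151 and 290 are distinct squarefree integers > 1, their product 43790 is not a perfect square, so √290 ∉ Q(√151). By the tower law [K:Q] = [Q(√151,√290):Q(√151)] · [Q(√151):Q] = 2 · 2 = 4.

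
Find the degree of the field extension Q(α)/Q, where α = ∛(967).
[Q(α):Q] = 3

The minimal polynomial of α is x^3 - 967, irreducible over Q since 967 is not a perfect cube (so x^3 - 967 has no rational root). Hence [Q(α):Q] = deg(m_α) = 3.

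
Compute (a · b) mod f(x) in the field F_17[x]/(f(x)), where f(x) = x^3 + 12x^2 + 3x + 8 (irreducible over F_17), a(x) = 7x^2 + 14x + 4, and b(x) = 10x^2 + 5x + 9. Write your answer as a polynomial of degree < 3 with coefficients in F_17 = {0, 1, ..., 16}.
a · b ≡ 4x^2 + 1 (mod f(x))

Multiply in F_17[x]: a(x)·b(x) = (7x^2 + 14x + 4)·(10x^2 + 5x + 9) = 2x^4 + 5x^3 + 3x^2 + 10x + 2. This has degree ≥ 3, so divide by f(x) over F_17: 2x^4 + 5x^3 + 3x^2 + 10x + 2 = (2x + 15)·(x^3 + 12x^2 + 3x + 8) + (4x^2 + 1). Hence a·b ≡ 4x^2 + 1 (mod f). (F_17[x]/(f) is a field with 17^3 = 4913 elements since f is irreducible of degree 3.)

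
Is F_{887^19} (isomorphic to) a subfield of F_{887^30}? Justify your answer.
No: F_{887^19} is not a subfield of F_{887^30}

F_{p^m} embeds in F_{p^n} iff m | n. Here 19 ∤ 30 (since 30 = 1·19 + 11 with remainder 11 ≠ 0), so F_{887^19} is not a subfield of F_{887^30}. Equivalently: if it were, the tower law would give 19 = [F_{887^19}:F_887] dividing [F_{887^30}:F_887] = 30, contradiction.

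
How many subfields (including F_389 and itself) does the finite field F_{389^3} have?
F_{389^3} has 2 subfields

The subfields of F_{p^n} are exactly the fields F_{p^d} for d | n (each is the fixed field of the unique index-d subgroup of Gal(F_{p^n}/F_p) ≅ Z/nZ). The divisors of n = 3 are {1, 3}, giving 2 subfields: F_{389^1}, F_{389^3}.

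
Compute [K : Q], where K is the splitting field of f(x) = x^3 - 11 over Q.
[K : Q] = 6

The roots of x^3 - 11 are ∛11, ω∛11, ω^2∛11 where ω = e^(2πi/3) is a primitive cube root of unity, so K = Q(∛11, ω). Now [Q(∛11):Q] = 3 (since 11 is not a perfect cube, x^3 - 11 is irreducible) and [Q(ω):Q] = 2. Both 2 and 3 divide [K:Q], and [K:Q] ≤ 3·2 = 6, so [K:Q] = 6. (Equivalently: Q(∛11) ⊂ R but ω ∉ R, so [K : Q(∛11)] = 2.)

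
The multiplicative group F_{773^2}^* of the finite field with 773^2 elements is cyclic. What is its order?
|F_{773^2}^*| = 597528

F_{773^2} has 773^2 = 597529 elements; its multiplicative group consists of all nonzero elements, so |F_{773^2}^*| = 597529 - 1 = 597528. (It is cyclic since any finite subgroup of the multiplicative group of a field is cyclic.)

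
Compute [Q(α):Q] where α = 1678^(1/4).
[Q(α):Q] = 4

α is a root of x^4 - 1678. By Eisenstein's criterion at the prime p = 2 (which divides the constant term 1678 but p^2 = 4 does not, since 1678 is squarefree), x^4 - 1678 is irreducible over Q. Hence [Q(α):Q] = 4.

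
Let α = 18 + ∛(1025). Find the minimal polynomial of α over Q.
m_α(x) = x^3 - 54x^2 + 972x - 6857

Set β = α - 18 = ∛(1025), so β^3 = 1025. Then (α - 18)^3 - 1025 = 0, i.e. α is a root of g(x) = (x - 18)^3 - 1025 = x^3 - 54x^2 + 972x - 6857. Since g(x) = h(x - 18) where h(x) = x^3 - 1025, and h is irreducible over Q (because 1025 is not a perfect cube, so h has no rational root, and a monic cubic with no rational root is irreducible), g is also irreducible (irreducibility is preserved under the substitution x → x - 18). Hence m_α(x) = x^3 - 54x^2 + 972x - 6857.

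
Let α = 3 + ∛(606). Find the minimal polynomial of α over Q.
m_α(x) = x^3 - 9x^2 + 27x - 633

Set β = α - 3 = ∛(606), so β^3 = 606. Then (α - 3)^3 - 606 = 0, i.e. α is a root of g(x) = (x - 3)^3 - 606 = x^3 - 9x^2 + 27x - 633. Since g(x) = h(x - 3) where h(x) = x^3 - 606, and h is irreducible over Q (because 606 is not a perfect cube, so h has no rational root, and a monic cubic with no rational root is irreducible), g is also irreducible (irreducibility is preserved under the substitution x → x - 3). Hence m_α(x) = x^3 - 9x^2 + 27x - 633.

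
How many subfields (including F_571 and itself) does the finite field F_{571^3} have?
F_{571^3} has 2 subfields

The subfields of F_{p^n} are exactly the fields F_{p^d} for d | n (each is the fixed field of the unique index-d subgroup of Gal(F_{p^n}/F_p) ≅ Z/nZ). The divisors of n = 3 are {1, 3}, giving 2 subfields: F_{571^1}, F_{571^3}.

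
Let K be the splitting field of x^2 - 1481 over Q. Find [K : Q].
[K : Q] = 2

f(x) = x^2 - 1481 factors as (x - √1481)(x + √1481). The splitting field is K = Q(√1481). Since 1481 is squarefree and > 1, it is not a perfect square, so x^2 - 1481 is irreducible over Q and [Q(√1481) : Q] = 2. Hence [K : Q] = 2.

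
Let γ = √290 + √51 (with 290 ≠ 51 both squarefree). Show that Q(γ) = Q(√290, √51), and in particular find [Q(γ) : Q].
[Q(γ) : Q] = 4 (equivalently, Q(γ) = Q(√290, √51))

Obviously Q(γ) ⊆ Q(√290, √51), and [Q(√290, √51):Q] = 4 (since 290, 51 are distinct squarefree integers > 1 with 14790 not a perfect square). To show equality we compute the minimal polynomial of γ. From γ = √290 + √51: γ^2 = 290 + 2√(14790) + 51 = 341 + 2√(14790), so γ^2 - 341 = 2√(14790); squaring, (γ^2 - 341)^2 = 4·14790, i.e. γ^4 - 682γ^2 + 116281 - 59160 = 0, i.e. γ^4 - 682γ^2 + 57121 = 0. So γ is a root of x^4 - 682x^2 + 57121. This polynomial is irreducible over Q: it has no rational root (each ±√290 ± √51 is irrational), and any factorization into two quadratics over Q would force √(14790) ∈ Q (pairing opposite roots) or √290, √51 ∈ Q (other pairings), all impossible. Hence [Q(γ):Q] = 4 = [Q(√290, √51):Q], so Q(γ) = Q(√290, √51).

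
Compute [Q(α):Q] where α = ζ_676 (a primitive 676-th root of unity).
[Q(α):Q] = 312

The minimal polynomial of ζ_676 over Q is the 676-th cyclotomic polynomial Φ_676(x), which is irreducible over Q and has degree φ(676) = 312. Hence [Q(α):Q] = φ(676) = 312.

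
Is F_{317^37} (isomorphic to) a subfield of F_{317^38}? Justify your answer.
No: F_{317^37} is not a subfield of F_{317^38}

F_{p^m} embeds in F_{p^n} iff m | n. Here 37 ∤ 38 (since 38 = 1·37 + 1 with remainder 1 ≠ 0), so F_{317^37} is not a subfield of F_{317^38}. Equivalently: if it were, the tower law would give 37 = [F_{317^37}:F_317] dividing [F_{317^38}:F_317] = 38, contradiction.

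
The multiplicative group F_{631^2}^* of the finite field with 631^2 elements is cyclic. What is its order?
|F_{631^2}^*| = 398160

F_{631^2} has 631^2 = 398161 elements; its multiplicative group consists of all nonzero elements, so |F_{631^2}^*| = 398161 - 1 = 398160. (It is cyclic since any finite subgroup of the multiplicative group of a field is cyclic.)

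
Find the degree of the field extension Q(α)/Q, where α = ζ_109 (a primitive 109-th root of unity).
[Q(α):Q] = 108

The minimal polynomial of ζ_109 over Q is the 109-th cyclotomic polynomial Φ_109(x), which is irreducible over Q and has degree φ(109) = 108. Hence [Q(α):Q] = φ(109) = 108.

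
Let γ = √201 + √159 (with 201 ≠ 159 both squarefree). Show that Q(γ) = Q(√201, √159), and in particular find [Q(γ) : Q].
[Q(γ) : Q] = 4 (equivalently, Q(γ) = Q(√201, √159))

Obviously Q(γ) ⊆ Q(√201, √159), and [Q(√201, √159):Q] = 4 (since 201, 159 are distinct squarefree integers > 1 with 31959 not a perfect square). To show equality we compute the minimal polynomial of γ. From γ = √201 + √159: γ^2 = 201 + 2√(31959) + 159 = 360 + 2√(31959), so γ^2 - 360 = 2√(31959); squaring, (γ^2 - 360)^2 = 4·31959, i.e. γ^4 - 720γ^2 + 129600 - 127836 = 0, i.e. γ^4 - 720γ^2 + 1764 = 0. So γ is a root of x^4 - 720x^2 + 1764. This polynomial is irreducible over Q: it has no rational root (each ±√201 ± √159 is irrational), and any factorization into two quadratics over Q would force √(31959) ∈ Q (pairing opposite roots) or √201, √159 ∈ Q (other pairings), all impossible. Hence [Q(γ):Q] = 4 = [Q(√201, √159):Q], so Q(γ) = Q(√201, √159).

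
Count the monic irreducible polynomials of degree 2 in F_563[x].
There are 158203 monic irreducible polynomials of degree 2 over F_563

Each element of F_{563^2} that lies in no proper subfield is a root of exactly one monic irreducible of degree 2 over F_563, and each such polynomial has 2 distinct roots in F_{563^2}. By Möbius inversion the count is N_563(2) = (1/2) Σ_{d|2} μ(2/d) · 563^d = (1/2)(μ(2)·563^1 + μ(1)·563^2) = 316406/2 = 158203.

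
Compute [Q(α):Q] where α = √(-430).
[Q(α):Q] = 2

[Q(α):Q] equals the degree of the minimal polynomial of α. Here α^2 = -430 and x^2 + 430 is irreducible (d = -430 is squarefree, ≠ 1, hence not a square), so deg(m_α) = 2. Thus [Q(α):Q] = 2.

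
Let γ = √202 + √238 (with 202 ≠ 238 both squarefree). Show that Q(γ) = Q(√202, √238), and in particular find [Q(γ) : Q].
[Q(γ) : Q] = 4 (equivalently, Q(γ) = Q(√202, √238))

Obviously Q(γ) ⊆ Q(√202, √238), and [Q(√202, √238):Q] = 4 (since 202, 238 are distinct squarefree integers > 1 with 48076 not a perfect square). To show equality we compute the minimal polynomial of γ. From γ = √202 + √238: γ^2 = 202 + 2√(48076) + 238 = 440 + 2√(48076), so γ^2 - 440 = 2√(48076); squaring, (γ^2 - 440)^2 = 4·48076, i.e. γ^4 - 880γ^2 + 193600 - 192304 = 0, i.e. γ^4 - 880γ^2 + 1296 = 0. So γ is a root of x^4 - 880x^2 + 1296. This polynomial is irreducible over Q: it has no rational root (each ±√202 ± √238 is irrational), and any factorization into two quadratics over Q would force √(48076) ∈ Q (pairing opposite roots) or √202, √238 ∈ Q (other pairings), all impossible. Hence [Q(γ):Q] = 4 = [Q(√202, √238):Q], so Q(γ) = Q(√202, √238).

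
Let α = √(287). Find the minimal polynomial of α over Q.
m_α(x) = x^2 - 287

α satisfies α^2 - 287 = 0, so x^2 - 287 annihilates α. Since d = 287 is squarefree and ≠ 1, it is not a perfect square in Q, so x^2 - 287 has no rational root and is therefore irreducible over Q (a degree-2 polynomial over a field is irreducible iff it has no root). Hence m_α(x) = x^2 - 287.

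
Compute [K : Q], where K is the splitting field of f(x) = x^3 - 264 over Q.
[K : Q] = 6

The roots of x^3 - 264 are ∛264, ω∛264, ω^2∛264 where ω = e^(2πi/3) is a primitive cube root of unity, so K = Q(∛264, ω). Now [Q(∛264):Q] = 3 (since 264 is not a perfect cube, x^3 - 264 is irreducible) and [Q(ω):Q] = 2. Both 2 and 3 divide [K:Q], and [K:Q] ≤ 3·2 = 6, so [K:Q] = 6. (Equivalently: Q(∛264) ⊂ R but ω ∉ R, so [K : Q(∛264)] = 2.)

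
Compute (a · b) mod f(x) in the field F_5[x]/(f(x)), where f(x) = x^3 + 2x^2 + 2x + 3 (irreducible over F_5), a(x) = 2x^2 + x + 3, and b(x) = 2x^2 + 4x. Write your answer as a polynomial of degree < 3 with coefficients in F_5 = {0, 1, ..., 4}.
a · b ≡ 3x^2 + x + 4 (mod f(x))

Multiply in F_5[x]: a(x)·b(x) = (2x^2 + x + 3)·(2x^2 + 4x) = 4x^4 + 2x. This has degree ≥ 3, so divide by f(x) over F_5: 4x^4 + 2x = (4x + 2)·(x^3 + 2x^2 + 2x + 3) + (3x^2 + x + 4). Hence a·b ≡ 3x^2 + x + 4 (mod f). (F_5[x]/(f) is a field with 5^3 = 125 elements since f is irreducible of degree 3.)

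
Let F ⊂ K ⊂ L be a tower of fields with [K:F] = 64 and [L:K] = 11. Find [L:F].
[L:F] = 704

The tower law says that for any tower of field extensions F ⊂ K ⊂ L with finite degrees, [L:F] = [L:K] · [K:F]. Here this gives [L:F] = 11 · 64 = 704.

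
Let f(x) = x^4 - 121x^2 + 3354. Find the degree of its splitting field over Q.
[K : Q] = 4

Solving the quadratic in x^2: x^2 = (121 ± √(121^2 - 4·3354))/2 = (121 ± √1225)/2 = (121 ± 35)/2, giving x^2 = 78 or x^2 = 43. So f(x) = (x^2 - 78)(x^2 - 43) and the roots of f are ±√78, ±√43. Hence the splitting field is K = Q(√78, √43). Since 78 and 43 are distinct squarefree integers > 1, their product 3354 is not a perfect square, so √43 ∉ Q(√78). By the tower law [K:Q] = [Q(√78,√43):Q(√78)] · [Q(√78):Q] = 2 · 2 = 4.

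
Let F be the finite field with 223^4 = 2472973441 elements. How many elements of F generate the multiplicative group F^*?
There are φ(2472973440) = 549863424 primitive elements

F_q^* is cyclic of order q - 1 = 2472973440. A cyclic group of order m has exactly φ(m) generators. Here m = 2472973440 = 2^7 · 3 · 5 · 7 · 37 · 4973, so the number of primitive elements is φ(2472973440) = 549863424.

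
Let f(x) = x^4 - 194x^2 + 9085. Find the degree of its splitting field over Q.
[K : Q] = 4

Solving the quadratic in x^2: x^2 = (194 ± √(194^2 - 4·9085))/2 = (194 ± √1296)/2 = (194 ± 36)/2, giving x^2 = 115 or x^2 = 79. So f(x) = (x^2 - 115)(x^2 - 79) and the roots of f are ±√115, ±√79. Hence the splitting field is K = Q(√115, √79). Since 115 and 79 are distinct squarefree integers > 1, their product 9085 is not a perfect square, so √79 ∉ Q(√115). By the tower law [K:Q] = [Q(√115,√79):Q(√115)] · [Q(√115):Q] = 2 · 2 = 4.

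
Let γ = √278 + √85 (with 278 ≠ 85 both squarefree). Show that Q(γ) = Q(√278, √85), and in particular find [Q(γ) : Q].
[Q(γ) : Q] = 4 (equivalently, Q(γ) = Q(√278, √85))

Obviously Q(γ) ⊆ Q(√278, √85), and [Q(√278, √85):Q] = 4 (since 278, 85 are distinct squarefree integers > 1 with 23630 not a perfect square). To show equality we compute the minimal polynomial of γ. From γ = √278 + √85: γ^2 = 278 + 2√(23630) + 85 = 363 + 2√(23630), so γ^2 - 363 = 2√(23630); squaring, (γ^2 - 363)^2 = 4·23630, i.e. γ^4 - 726γ^2 + 131769 - 94520 = 0, i.e. γ^4 - 726γ^2 + 37249 = 0. So γ is a root of x^4 - 726x^2 + 37249. This polynomial is irreducible over Q: it has no rational root (each ±√278 ± √85 is irrational), and any factorization into two quadratics over Q would force √(23630) ∈ Q (pairing opposite roots) or √278, √85 ∈ Q (other pairings), all impossible. Hence [Q(γ):Q] = 4 = [Q(√278, √85):Q], so Q(γ) = Q(√278, √85).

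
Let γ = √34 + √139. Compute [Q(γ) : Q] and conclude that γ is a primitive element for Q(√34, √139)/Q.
[Q(γ) : Q] = 4 (equivalently, Q(γ) = Q(√34, √139))

Obviously Q(γ) ⊆ Q(√34, √139), and [Q(√34, √139):Q] = 4 (since 34, 139 are distinct squarefree integers > 1 with 4726 not a perfect square). To show equality we compute the minimal polynomial of γ. From γ = √34 + √139: γ^2 = 34 + 2√(4726) + 139 = 173 + 2√(4726), so γ^2 - 173 = 2√(4726); squaring, (γ^2 - 173)^2 = 4·4726, i.e. γ^4 - 346γ^2 + 29929 - 18904 = 0, i.e. γ^4 - 346γ^2 + 11025 = 0. So γ is a root of x^4 - 346x^2 + 11025. This polynomial is irreducible over Q: it has no rational root (each ±√34 ± √139 is irrational), and any factorization into two quadratics over Q would force √(4726) ∈ Q (pairing opposite roots) or √34, √139 ∈ Q (other pairings), all impossible. Hence [Q(γ):Q] = 4 = [Q(√34, √139):Q], so Q(γ) = Q(√34, √139).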